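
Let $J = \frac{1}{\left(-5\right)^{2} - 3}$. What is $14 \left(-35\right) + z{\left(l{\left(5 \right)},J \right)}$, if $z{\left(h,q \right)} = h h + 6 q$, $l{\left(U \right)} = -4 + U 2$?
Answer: $- \frac{4991}{11} \approx -453.73$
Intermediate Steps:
$l{\left(U \right)} = -4 + 2 U$
$J = \frac{1}{22}$ ($J = \frac{1}{25 - 3} = \frac{1}{22} \approx 0.045455$)
$z{\left(h,q \right)} = h^{2} + 6 q$
$14 \left(-35\right) + z{\left(l{\left(5 \right)},J \right)} = 14 \left(-35\right) + \left(\left(-4 + 2 \cdot 5\right)^{2} + 6 \cdot \frac{1}{22}\right) = -490 + \left(\left(-4 + 10\right)^{2} + \frac{3}{11}\right) = -490 + \left(6^{2} + \frac{3}{11}\right) = -490 + \left(36 + \frac{3}{11}\right) = -490 + \frac{399}{11} = - \frac{4991}{11}$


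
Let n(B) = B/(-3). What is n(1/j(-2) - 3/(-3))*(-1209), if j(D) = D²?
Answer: 2015/4 ≈ 503.75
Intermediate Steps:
n(B) = -B/3 (n(B) = B*(-⅓) = -B/3)
n(1/j(-2) - 3/(-3))*(-1209) = -(1/(-2)² - 3/(-3))/3*(-1209) = -(1/4 - 3*(-⅓))/3*(-1209) = -(1*(¼) + 1)/3*(-1209) = -(¼ + 1)/3*(-1209) = -⅓*5/4*(-1209) = -5/12*(-1209) = 2015/4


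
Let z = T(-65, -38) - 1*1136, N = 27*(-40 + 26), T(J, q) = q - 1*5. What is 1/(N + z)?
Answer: -1/1557 ≈ -0.00064226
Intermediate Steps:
T(J, q) = -5 + q (T(J, q) = q - 5 = -5 + q)
N = -378 (N = 27*(-14) = -378)
z = -1179 (z = (-5 - 38) - 1*1136 = -43 - 1136 = -1179)
1/(N + z) = 1/(-378 - 1179) = 1/(-1557) = -1/1557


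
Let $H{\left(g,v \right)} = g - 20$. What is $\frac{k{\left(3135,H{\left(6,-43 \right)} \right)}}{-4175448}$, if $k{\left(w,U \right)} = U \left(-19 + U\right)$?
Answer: $- \frac{77}{695908} \approx -0.00011065$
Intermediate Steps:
$H{\left(g,v \right)} = -20 + g$
$\frac{k{\left(3135,H{\left(6,-43 \right)} \right)}}{-4175448} = \frac{\left(-20 + 6\right) \left(-19 + \left(-20 + 6\right)\right)}{-4175448} = - 14 \left(-19 - 14\right) \left(- \frac{1}{4175448}\right) = \left(-14\right) \left(-33\right) \left(- \frac{1}{4175448}\right) = 462 \left(- \frac{1}{4175448}\right) = - \frac{77}{695908}$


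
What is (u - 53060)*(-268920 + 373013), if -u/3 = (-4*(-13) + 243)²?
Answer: -32699254555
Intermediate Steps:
u = -261075 (u = -3*(-4*(-13) + 243)² = -3*(52 + 243)² = -3*295² = -3*87025 = -261075)
(u - 53060)*(-268920 + 373013) = (-261075 - 53060)*(-268920 + 373013) = -314135*104093 = -32699254555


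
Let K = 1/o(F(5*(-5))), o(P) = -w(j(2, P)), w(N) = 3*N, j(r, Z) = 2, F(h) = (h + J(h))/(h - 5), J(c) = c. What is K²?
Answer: 1/36 ≈ 0.027778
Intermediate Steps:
F(h) = 2*h/(-5 + h) (F(h) = (h + h)/(h - 5) = (2*h)/(-5 + h) = 2*h/(-5 + h))
o(P) = -6 (o(P) = -3*2 = -1*6 = -6)
K = -⅙ (K = 1/(-6) = -⅙ ≈ -0.16667)
K² = (-⅙)² = 1/36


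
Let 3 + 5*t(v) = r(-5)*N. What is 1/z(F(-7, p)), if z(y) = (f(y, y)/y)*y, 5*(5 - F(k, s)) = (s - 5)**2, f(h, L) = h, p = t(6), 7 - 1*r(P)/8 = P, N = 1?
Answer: -125/3999 ≈ -0.031258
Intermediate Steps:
r(P) = 56 - 8*P
t(v) = 93/5 (t(v) = -3/5 + ((56 - 8*(-5))*1)/5 = -3/5 + ((56 + 40)*1)/5 = -3/5 + (96*1)/5 = -3/5 + (1/5)*96 = -3/5 + 96/5 = 93/5)
p = 93/5 ≈ 18.600
F(k, s) = 5 - (-5 + s)**2/5 (F(k, s) = 5 - (s - 5)**2/5 = 5 - (-5 + s)**2/5)
z(y) = y (z(y) = (y/y)*y = 1*y = y)
1/z(F(-7, p)) = 1/((1/5)*(93/5)*(10 - 1*93/5)) = 1/((1/5)*(93/5)*(10 - 93/5)) = 1/((1/5)*(93/5)*(-43/5)) = 1/(-3999/125) = -125/3999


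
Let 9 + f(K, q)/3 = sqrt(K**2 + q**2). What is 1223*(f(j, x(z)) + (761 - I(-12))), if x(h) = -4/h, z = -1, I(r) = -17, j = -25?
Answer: 918473 + 3669*sqrt(641) ≈ 1.0114e+6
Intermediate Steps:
f(K, q) = -27 + 3*sqrt(K**2 + q**2)
1223*(f(j, x(z)) + (761 - I(-12))) = 1223*((-27 + 3*sqrt((-25)**2 + (-4/(-1))**2)) + (761 - 1*(-17))) = 1223*((-27 + 3*sqrt(625 + (-4*(-1))**2)) + (761 + 17)) = 1223*((-27 + 3*sqrt(625 + 4**2)) + 778) = 1223*((-27 + 3*sqrt(625 + 16)) + 778) = 1223*((-27 + 3*sqrt(641)) + 778) = 1223*(751 + 3*sqrt(641)) = 918473 + 3669*sqrt(641)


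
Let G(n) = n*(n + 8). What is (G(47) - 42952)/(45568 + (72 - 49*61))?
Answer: -40367/42651 ≈ -0.94645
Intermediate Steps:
G(n) = n*(8 + n)
(G(47) - 42952)/(45568 + (72 - 49*61)) = (47*(8 + 47) - 42952)/(45568 + (72 - 49*61)) = (47*55 - 42952)/(45568 + (72 - 2989)) = (2585 - 42952)/(45568 - 2917) = -40367/42651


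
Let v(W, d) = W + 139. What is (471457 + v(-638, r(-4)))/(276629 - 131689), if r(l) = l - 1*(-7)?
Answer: 235479/72470 ≈ 3.2493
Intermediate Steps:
r(l) = 7 + l (r(l) = l + 7 = 7 + l)
v(W, d) = 139 + W
(471457 + v(-638, r(-4)))/(276629 - 131689) = (471457 + (139 - 638))/(276629 - 131689) = (471457 - 499)/144940 = 470958*(1/144940) = 235479/72470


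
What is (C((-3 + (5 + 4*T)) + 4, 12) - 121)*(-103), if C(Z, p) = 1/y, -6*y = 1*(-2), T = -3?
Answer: 12154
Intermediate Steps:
y = 1/3 (y = -(-2)/6 = -1/6*(-2) = 1/3 ≈ 0.33333)
C(Z, p) = 3 (C(Z, p) = 1/(1/3) = 3)
(C((-3 + (5 + 4*T)) + 4, 12) - 121)*(-103) = (3 - 121)*(-103) = -118*(-103) = 12154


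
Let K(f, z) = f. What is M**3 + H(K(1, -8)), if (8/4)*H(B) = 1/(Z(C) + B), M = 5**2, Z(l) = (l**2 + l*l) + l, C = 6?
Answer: 2468751/158 ≈ 15625.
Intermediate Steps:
Z(l) = l + 2*l**2 (Z(l) = (l**2 + l**2) + l = 2*l**2 + l = l + 2*l**2)
M = 25
H(B) = 1/(2*(78 + B)) (H(B) = 1/(2*(6*(1 + 2*6) + B)) = 1/(2*(6*(1 + 12) + B)) = 1/(2*(6*13 + B)) = 1/(2*(78 + B)))
M**3 + H(K(1, -8)) = 25**3 + 1/(2*(78 + 1)) = 15625 + (1/2)/79 = 15625 + (1/2)*(1/79) = 15625 + 1/158 = 2468751/158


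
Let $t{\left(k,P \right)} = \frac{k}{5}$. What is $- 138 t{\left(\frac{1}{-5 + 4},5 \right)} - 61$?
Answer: $- \frac{167}{5} \approx -33.4$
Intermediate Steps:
$t{\left(k,P \right)} = \frac{k}{5}$ ($t{\left(k,P \right)} = k \frac{1}{5} = \frac{k}{5}$)
$- 138 t{\left(\frac{1}{-5 + 4},5 \right)} - 61 = - 138 \frac{1}{5 \left(-5 + 4\right)} - 61 = - 138 \frac{1}{5 \left(-1\right)} - 61 = - 138 \cdot \frac{1}{5} \left(-1\right) - 61 = \left(-138\right) \left(- \frac{1}{5}\right) - 61 = \frac{138}{5} - 61 = - \frac{167}{5}$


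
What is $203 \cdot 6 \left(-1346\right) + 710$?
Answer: $-1638718$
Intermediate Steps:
$203 \cdot 6 \left(-1346\right) + 710 = 1218 \left(-1346\right) + 710 = -1639428 + 710 = -1638718$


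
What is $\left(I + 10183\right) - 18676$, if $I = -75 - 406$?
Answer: $-8974$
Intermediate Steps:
$I = -481$ ($I = -75 - 406 = -481$)
$\left(I + 10183\right) - 18676 = \left(-481 + 10183\right) - 18676 = 9702 - 18676 = -8974$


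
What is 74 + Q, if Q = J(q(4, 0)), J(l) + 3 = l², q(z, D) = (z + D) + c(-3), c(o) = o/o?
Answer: 96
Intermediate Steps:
c(o) = 1
q(z, D) = 1 + D + z (q(z, D) = (z + D) + 1 = (D + z) + 1 = 1 + D + z)
J(l) = -3 + l²
Q = 22 (Q = -3 + (1 + 0 + 4)² = -3 + 5² = -3 + 25 = 22)
74 + Q = 74 + 22 = 96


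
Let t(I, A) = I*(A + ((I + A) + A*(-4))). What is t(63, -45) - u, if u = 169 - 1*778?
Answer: 10248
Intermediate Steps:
u = -609 (u = 169 - 778 = -609)
t(I, A) = I*(I - 2*A) (t(I, A) = I*(A + ((A + I) - 4*A)) = I*(A + (I - 3*A)) = I*(I - 2*A))
t(63, -45) - u = 63*(63 - 2*(-45)) - 1*(-609) = 63*(63 + 90) + 609 = 63*153 + 609 = 9639 + 609 = 10248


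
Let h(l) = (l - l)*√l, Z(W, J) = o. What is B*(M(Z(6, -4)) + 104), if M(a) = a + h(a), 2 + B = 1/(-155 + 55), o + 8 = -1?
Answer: -3819/20 ≈ -190.95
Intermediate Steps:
o = -9 (o = -8 - 1 = -9)
Z(W, J) = -9
h(l) = 0 (h(l) = 0*√l = 0)
B = -201/100 (B = -2 + 1/(-155 + 55) = -2 + 1/(-100) = -2 - 1/100 = -201/100 ≈ -2.0100)
M(a) = a (M(a) = a + 0 = a)
B*(M(Z(6, -4)) + 104) = -201*(-9 + 104)/100 = -201/100*95 = -3819/20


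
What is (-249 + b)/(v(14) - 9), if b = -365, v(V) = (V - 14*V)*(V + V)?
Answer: 614/5105 ≈ 0.12027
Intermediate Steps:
v(V) = -26*V² (v(V) = (-13*V)*(2*V) = -26*V²)
(-249 + b)/(v(14) - 9) = (-249 - 365)/(-26*14² - 9) = -614/(-26*196 - 9) = -614/(-5096 - 9) = -614/(-5105) = -614*(-1/5105) = 614/5105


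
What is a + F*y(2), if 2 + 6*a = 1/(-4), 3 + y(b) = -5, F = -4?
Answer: 253/8 ≈ 31.625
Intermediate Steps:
y(b) = -8 (y(b) = -3 - 5 = -8)
a = -3/8 (a = -1/3 + (1/6)/(-4) = -1/3 + (1/6)*(-1/4) = -1/3 - 1/24 = -3/8 ≈ -0.37500)
a + F*y(2) = -3/8 - 4*(-8) = -3/8 + 32 = 253/8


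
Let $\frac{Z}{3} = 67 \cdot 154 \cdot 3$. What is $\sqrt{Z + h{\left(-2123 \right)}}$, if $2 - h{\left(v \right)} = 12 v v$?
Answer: $2 i \sqrt{13498171} \approx 7348.0 i$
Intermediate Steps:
$h{\left(v \right)} = 2 - 12 v^{2}$ ($h{\left(v \right)} = 2 - 12 v v = 2 - 12 v^{2}$)
$Z = 92862$ ($Z = 3 \cdot 67 \cdot 154 \cdot 3 = 3 \cdot 10318 \cdot 3 = 3 \cdot 30954 = 92862$)
$\sqrt{Z + h{\left(-2123 \right)}} = \sqrt{92862 + \left(2 - 12 \left(-2123\right)^{2}\right)} = \sqrt{92862 + \left(2 - 54085548\right)} = \sqrt{92862 - 54085546} = \sqrt{-53992684} = 2 i \sqrt{13498171}$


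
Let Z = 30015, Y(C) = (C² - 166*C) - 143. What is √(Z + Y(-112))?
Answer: 4*√3813 ≈ 247.00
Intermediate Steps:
Y(C) = -143 + C² - 166*C
√(Z + Y(-112)) = √(30015 + (-143 + (-112)² - 166*(-112))) = √(30015 + (-143 + 12544 + 18592)) = √(30015 + 30993) = √61008 = 4*√3813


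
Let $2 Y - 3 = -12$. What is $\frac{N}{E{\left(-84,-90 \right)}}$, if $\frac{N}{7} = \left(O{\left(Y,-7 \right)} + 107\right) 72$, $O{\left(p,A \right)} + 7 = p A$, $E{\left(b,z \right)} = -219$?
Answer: $- \frac{22092}{73} \approx -302.63$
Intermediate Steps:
$Y = - \frac{9}{2}$ ($Y = \frac{3}{2} + \frac{1}{2} \left(-12\right) = \frac{3}{2} - 6 = - \frac{9}{2} \approx -4.5$)
$O{\left(p,A \right)} = -7 + A p$ ($O{\left(p,A \right)} = -7 + p A = -7 + A p$)
$N = 66276$ ($N = 7 \left(\left(-7 - - \frac{63}{2}\right) + 107\right) 72 = 7 \left(\left(-7 + \frac{63}{2}\right) + 107\right) 72 = 7 \left(\frac{49}{2} + 107\right) 72 = 7 \cdot \frac{263}{2} \cdot 72 = 7 \cdot 9468 = 66276$)
$\frac{N}{E{\left(-84,-90 \right)}} = \frac{66276}{-219} = 66276 \left(- \frac{1}{219}\right) = - \frac{22092}{73}$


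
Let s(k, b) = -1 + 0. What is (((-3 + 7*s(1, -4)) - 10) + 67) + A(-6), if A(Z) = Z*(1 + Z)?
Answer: 77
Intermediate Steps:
s(k, b) = -1
(((-3 + 7*s(1, -4)) - 10) + 67) + A(-6) = (((-3 + 7*(-1)) - 10) + 67) - 6*(1 - 6) = (((-3 - 7) - 10) + 67) - 6*(-5) = ((-10 - 10) + 67) + 30 = (-20 + 67) + 30 = 47 + 30 = 77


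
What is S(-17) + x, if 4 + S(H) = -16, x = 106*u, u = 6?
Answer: 616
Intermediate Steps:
x = 636 (x = 106*6 = 636)
S(H) = -20 (S(H) = -4 - 16 = -20)
S(-17) + x = -20 + 636 = 616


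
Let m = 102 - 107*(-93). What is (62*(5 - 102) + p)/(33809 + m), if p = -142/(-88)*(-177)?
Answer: -277183/1929928 ≈ -0.14362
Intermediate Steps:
m = 10053 (m = 102 + 9951 = 10053)
p = -12567/44 (p = -142*(-1/88)*(-177) = (71/44)*(-177) = -12567/44 ≈ -285.61)
(62*(5 - 102) + p)/(33809 + m) = (62*(5 - 102) - 12567/44)/(33809 + 10053) = (62*(-97) - 12567/44)/43862 = (-6014 - 12567/44)*(1/43862) = -277183/44*1/43862 = -277183/1929928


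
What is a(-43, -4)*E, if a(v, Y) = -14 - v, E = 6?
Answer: 174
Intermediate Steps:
a(-43, -4)*E = (-14 - 1*(-43))*6 = (-14 + 43)*6 = 29*6 = 174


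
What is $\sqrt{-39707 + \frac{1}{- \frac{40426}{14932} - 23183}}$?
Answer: $\frac{i \sqrt{1189826800179481229073}}{173104491} \approx 199.27 i$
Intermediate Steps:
$\sqrt{-39707 + \frac{1}{- \frac{40426}{14932} - 23183}} = \sqrt{-39707 + \frac{1}{\left(-40426\right) \frac{1}{14932} - 23183}} = \sqrt{-39707 + \frac{1}{- \frac{20213}{7466} - 23183}} = \sqrt{-39707 + \frac{1}{- \frac{173104491}{7466}}} = \sqrt{-39707 - \frac{7466}{173104491}} = \sqrt{- \frac{6873460031603}{173104491}} = \frac{i \sqrt{1189826800179481229073}}{173104491}$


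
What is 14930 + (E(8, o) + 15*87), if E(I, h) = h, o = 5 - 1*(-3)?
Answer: 16243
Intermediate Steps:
o = 8 (o = 5 + 3 = 8)
14930 + (E(8, o) + 15*87) = 14930 + (8 + 15*87) = 14930 + (8 + 1305) = 14930 + 1313 = 16243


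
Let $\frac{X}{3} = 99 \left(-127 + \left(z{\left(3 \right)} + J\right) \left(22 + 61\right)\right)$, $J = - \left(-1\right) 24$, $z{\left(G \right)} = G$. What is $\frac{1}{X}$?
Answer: $\frac{1}{627858} \approx 1.5927 \cdot 10^{-6}$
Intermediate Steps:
$J = 24$ ($J = \left(-1\right) \left(-24\right) = 24$)
$X = 627858$ ($X = 3 \cdot 99 \left(-127 + \left(3 + 24\right) \left(22 + 61\right)\right) = 3 \cdot 99 \left(-127 + 27 \cdot 83\right) = 3 \cdot 99 \left(-127 + 2241\right) = 3 \cdot 99 \cdot 2114 = 3 \cdot 209286 = 627858$)
$\frac{1}{X} = \frac{1}{627858}$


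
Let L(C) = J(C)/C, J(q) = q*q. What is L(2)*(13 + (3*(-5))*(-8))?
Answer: 266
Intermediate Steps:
J(q) = q²
L(C) = C (L(C) = C²/C = C)
L(2)*(13 + (3*(-5))*(-8)) = 2*(13 + (3*(-5))*(-8)) = 2*(13 - 15*(-8)) = 2*(13 + 120) = 2*133 = 266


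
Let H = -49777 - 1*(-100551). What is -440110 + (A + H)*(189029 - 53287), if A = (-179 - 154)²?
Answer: 21944018836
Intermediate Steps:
A = 110889 (A = (-333)² = 110889)
H = 50774 (H = -49777 + 100551 = 50774)
-440110 + (A + H)*(189029 - 53287) = -440110 + (110889 + 50774)*(189029 - 53287) = -440110 + 161663*135742 = -440110 + 21944458946 = 21944018836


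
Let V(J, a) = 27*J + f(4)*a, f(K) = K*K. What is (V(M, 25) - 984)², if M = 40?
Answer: 246016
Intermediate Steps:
f(K) = K²
V(J, a) = 16*a + 27*J (V(J, a) = 27*J + 4²*a = 27*J + 16*a = 16*a + 27*J)
(V(M, 25) - 984)² = ((16*25 + 27*40) - 984)² = ((400 + 1080) - 984)² = (1480 - 984)² = 496² = 246016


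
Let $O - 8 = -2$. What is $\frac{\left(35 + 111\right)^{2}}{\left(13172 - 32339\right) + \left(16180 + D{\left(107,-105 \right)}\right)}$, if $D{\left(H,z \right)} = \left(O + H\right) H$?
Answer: $\frac{5329}{2276} \approx 2.3414$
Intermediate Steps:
$O = 6$ ($O = 8 - 2 = 6$)
$D{\left(H,z \right)} = H \left(6 + H\right)$ ($D{\left(H,z \right)} = \left(6 + H\right) H = H \left(6 + H\right)$)
$\frac{\left(35 + 111\right)^{2}}{\left(13172 - 32339\right) + \left(16180 + D{\left(107,-105 \right)}\right)} = \frac{\left(35 + 111\right)^{2}}{\left(13172 - 32339\right) + \left(16180 + 107 \left(6 + 107\right)\right)} = \frac{146^{2}}{-19167 + \left(16180 + 107 \cdot 113\right)} = \frac{21316}{-19167 + \left(16180 + 12091\right)} = \frac{21316}{-19167 + 28271} = \frac{21316}{9104} = 21316 \cdot \frac{1}{9104} = \frac{5329}{2276}$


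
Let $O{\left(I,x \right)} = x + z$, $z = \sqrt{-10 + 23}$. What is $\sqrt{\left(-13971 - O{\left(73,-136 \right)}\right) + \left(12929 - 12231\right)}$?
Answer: $\sqrt{-13137 - \sqrt{13}} \approx 114.63 i$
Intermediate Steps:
$z = \sqrt{13} \approx 3.6056$
$O{\left(I,x \right)} = x + \sqrt{13}$
$\sqrt{\left(-13971 - O{\left(73,-136 \right)}\right) + \left(12929 - 12231\right)} = \sqrt{\left(-13971 - \left(-136 + \sqrt{13}\right)\right) + \left(12929 - 12231\right)} = \sqrt{\left(-13971 + \left(136 - \sqrt{13}\right)\right) + \left(12929 - 12231\right)} = \sqrt{\left(-13835 - \sqrt{13}\right) + 698} = \sqrt{-13137 - \sqrt{13}}$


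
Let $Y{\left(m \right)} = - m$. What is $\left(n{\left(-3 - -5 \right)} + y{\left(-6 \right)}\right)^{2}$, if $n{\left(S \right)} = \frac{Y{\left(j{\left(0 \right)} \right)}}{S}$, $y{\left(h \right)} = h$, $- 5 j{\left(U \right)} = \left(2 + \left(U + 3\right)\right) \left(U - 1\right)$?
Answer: $\frac{169}{4} \approx 42.25$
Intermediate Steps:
$j{\left(U \right)} = - \frac{\left(-1 + U\right) \left(5 + U\right)}{5}$ ($j{\left(U \right)} = - \frac{\left(2 + \left(U + 3\right)\right) \left(U - 1\right)}{5} = - \frac{\left(2 + \left(3 + U\right)\right) \left(-1 + U\right)}{5} = - \frac{\left(5 + U\right) \left(-1 + U\right)}{5} = - \frac{\left(-1 + U\right) \left(5 + U\right)}{5}$)
$n{\left(S \right)} = - \frac{1}{S}$ ($n{\left(S \right)} = \frac{\left(-1\right) \left(1 - 0 - \frac{0^{2}}{5}\right)}{S} = \frac{\left(-1\right) \left(1 + 0 - 0\right)}{S} = \frac{\left(-1\right) \left(1 + 0 + 0\right)}{S} = \frac{\left(-1\right) 1}{S} = - \frac{1}{S}$)
$\left(n{\left(-3 - -5 \right)} + y{\left(-6 \right)}\right)^{2} = \left(- \frac{1}{-3 - -5} - 6\right)^{2} = \left(- \frac{1}{-3 + 5} - 6\right)^{2} = \left(- \frac{1}{2} - 6\right)^{2} = \left(- \frac{13}{2}\right)^{2} = \frac{169}{4}$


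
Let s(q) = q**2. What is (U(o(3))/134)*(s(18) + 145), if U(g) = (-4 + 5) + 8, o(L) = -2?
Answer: 63/2 ≈ 31.500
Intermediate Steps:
U(g) = 9 (U(g) = 1 + 8 = 9)
(U(o(3))/134)*(s(18) + 145) = (9/134)*(18**2 + 145) = (9*(1/134))*(324 + 145) = (9/134)*469 = 63/2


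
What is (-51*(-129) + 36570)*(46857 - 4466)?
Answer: 1829129259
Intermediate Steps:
(-51*(-129) + 36570)*(46857 - 4466) = (6579 + 36570)*42391 = 43149*42391 = 1829129259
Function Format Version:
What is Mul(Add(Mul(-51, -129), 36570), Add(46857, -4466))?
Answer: 1829129259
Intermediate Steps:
Mul(Add(Mul(-51, -129), 36570), Add(46857, -4466)) = Mul(Add(6579, 36570), 42391) = Mul(43149, 42391) = 1829129259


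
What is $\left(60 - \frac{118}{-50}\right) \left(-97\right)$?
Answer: $- \frac{151223}{25} \approx -6048.9$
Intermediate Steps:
$\left(60 - \frac{118}{-50}\right) \left(-97\right) = \left(60 - - \frac{59}{25}\right) \left(-97\right) = \left(60 + \frac{59}{25}\right) \left(-97\right) = \frac{1559}{25} \left(-97\right) = - \frac{151223}{25}$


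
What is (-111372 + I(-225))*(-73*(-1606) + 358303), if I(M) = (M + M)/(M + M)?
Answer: -52961476711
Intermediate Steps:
I(M) = 1 (I(M) = (2*M)/((2*M)) = (2*M)*(1/(2*M)) = 1)
(-111372 + I(-225))*(-73*(-1606) + 358303) = (-111372 + 1)*(-73*(-1606) + 358303) = -111371*(117238 + 358303) = -111371*475541 = -52961476711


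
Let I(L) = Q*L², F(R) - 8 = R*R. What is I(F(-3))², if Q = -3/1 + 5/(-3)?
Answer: 16370116/9 ≈ 1.8189e+6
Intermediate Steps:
Q = -14/3 (Q = -3*1 + 5*(-⅓) = -3 - 5/3 = -14/3 ≈ -4.6667)
F(R) = 8 + R² (F(R) = 8 + R*R = 8 + R²)
I(L) = -14*L²/3
I(F(-3))² = (-14*(8 + (-3)²)²/3)² = (-14*(8 + 9)²/3)² = (-14/3*17²)² = (-14/3*289)² = (-4046/3)² = 16370116/9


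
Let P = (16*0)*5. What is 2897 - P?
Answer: 2897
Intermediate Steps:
P = 0 (P = 0*5 = 0)
2897 - P = 2897 - 1*0 = 2897 + 0 = 2897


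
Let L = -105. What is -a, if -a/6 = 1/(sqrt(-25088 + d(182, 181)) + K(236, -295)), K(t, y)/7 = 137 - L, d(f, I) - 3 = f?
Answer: 10164/2894539 - 18*I*sqrt(2767)/2894539 ≈ 0.0035114 - 0.00032711*I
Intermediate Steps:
d(f, I) = 3 + f
K(t, y) = 1694 (K(t, y) = 7*(137 - 1*(-105)) = 7*(137 + 105) = 7*242 = 1694)
a = -6/(1694 + 3*I*sqrt(2767)) (a = -6/(sqrt(-25088 + (3 + 182)) + 1694) = -6/(sqrt(-25088 + 185) + 1694) = -6/(sqrt(-24903) + 1694) = -6/(3*I*sqrt(2767) + 1694) = -6/(1694 + 3*I*sqrt(2767)) ≈ -0.0035114 + 0.00032711*I)
-a = -(-10164/2894539 + 18*I*sqrt(2767)/2894539) = 10164/2894539 - 18*I*sqrt(2767)/2894539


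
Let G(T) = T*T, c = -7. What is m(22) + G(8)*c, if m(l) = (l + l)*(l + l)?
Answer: 1488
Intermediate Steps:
G(T) = T²
m(l) = 4*l² (m(l) = (2*l)*(2*l) = 4*l²)
m(22) + G(8)*c = 4*22² + 8²*(-7) = 4*484 + 64*(-7) = 1936 - 448 = 1488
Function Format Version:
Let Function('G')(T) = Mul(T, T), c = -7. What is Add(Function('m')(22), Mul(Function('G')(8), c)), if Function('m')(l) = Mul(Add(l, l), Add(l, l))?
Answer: 1488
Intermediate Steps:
Function('G')(T) = Pow(T, 2)
Function('m')(l) = Mul(4, Pow(l, 2)) (Function('m')(l) = Mul(Mul(2, l), Mul(2, l)) = Mul(4, Pow(l, 2)))
Add(Function('m')(22), Mul(Function('G')(8), c)) = Add(Mul(4, Pow(22, 2)), Mul(Pow(8, 2), -7)) = Add(Mul(4, 484), Mul(64, -7)) = Add(1936, -448) = 1488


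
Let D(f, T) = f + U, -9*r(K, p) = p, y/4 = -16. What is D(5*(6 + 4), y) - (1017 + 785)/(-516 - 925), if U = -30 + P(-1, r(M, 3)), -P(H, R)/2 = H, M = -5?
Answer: 33504/1441 ≈ 23.251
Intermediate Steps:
y = -64 (y = 4*(-16) = -64)
r(K, p) = -p/9
P(H, R) = -2*H
U = -28 (U = -30 - 2*(-1) = -30 + 2 = -28)
D(f, T) = -28 + f (D(f, T) = f - 28 = -28 + f)
D(5*(6 + 4), y) - (1017 + 785)/(-516 - 925) = (-28 + 5*(6 + 4)) - (1017 + 785)/(-516 - 925) = (-28 + 5*10) - 1802/(-1441) = (-28 + 50) - 1802*(-1)/1441 = 22 - 1*(-1802/1441) = 22 + 1802/1441 = 33504/1441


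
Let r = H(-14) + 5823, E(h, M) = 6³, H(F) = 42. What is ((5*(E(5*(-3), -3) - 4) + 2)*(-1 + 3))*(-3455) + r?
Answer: -7332555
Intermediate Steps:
E(h, M) = 216
r = 5865 (r = 42 + 5823 = 5865)
((5*(E(5*(-3), -3) - 4) + 2)*(-1 + 3))*(-3455) + r = ((5*(216 - 4) + 2)*(-1 + 3))*(-3455) + 5865 = ((5*212 + 2)*2)*(-3455) + 5865 = ((1060 + 2)*2)*(-3455) + 5865 = (1062*2)*(-3455) + 5865 = 2124*(-3455) + 5865 = -7338420 + 5865 = -7332555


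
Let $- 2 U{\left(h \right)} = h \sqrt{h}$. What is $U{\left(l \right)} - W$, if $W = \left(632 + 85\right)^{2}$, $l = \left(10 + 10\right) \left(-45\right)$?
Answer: $-514089 + 13500 i \approx -5.1409 \cdot 10^{5} + 13500.0 i$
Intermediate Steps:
$l = -900$ ($l = 20 \left(-45\right) = -900$)
$W = 514089$ ($W = 717^{2} = 514089$)
$U{\left(h \right)} = - \frac{h^{\frac{3}{2}}}{2}$ ($U{\left(h \right)} = - \frac{h \sqrt{h}}{2} = - \frac{h^{\frac{3}{2}}}{2}$)
$U{\left(l \right)} - W = - \frac{\left(-900\right)^{\frac{3}{2}}}{2} - 514089 = - \frac{\left(-27000\right) i}{2} - 514089 = 13500 i - 514089 = -514089 + 13500 i$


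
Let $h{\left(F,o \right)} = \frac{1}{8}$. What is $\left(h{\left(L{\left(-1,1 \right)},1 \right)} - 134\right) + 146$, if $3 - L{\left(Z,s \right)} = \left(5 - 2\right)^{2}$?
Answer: $\frac{97}{8} \approx 12.125$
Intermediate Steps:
$L{\left(Z,s \right)} = -6$ ($L{\left(Z,s \right)} = 3 - \left(5 - 2\right)^{2} = 3 - 3^{2} = 3 - 9 = -6$)
$h{\left(F,o \right)} = \frac{1}{8}$
$\left(h{\left(L{\left(-1,1 \right)},1 \right)} - 134\right) + 146 = \left(\frac{1}{8} - 134\right) + 146 = - \frac{1071}{8} + 146 = \frac{97}{8}$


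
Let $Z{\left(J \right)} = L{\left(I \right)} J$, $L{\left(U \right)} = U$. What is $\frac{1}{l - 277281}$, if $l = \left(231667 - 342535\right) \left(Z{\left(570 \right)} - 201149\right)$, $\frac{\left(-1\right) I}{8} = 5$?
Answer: $\frac{1}{24828500451} \approx 4.0276 \cdot 10^{-11}$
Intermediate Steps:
$I = -40$ ($I = \left(-8\right) 5 = -40$)
$Z{\left(J \right)} = - 40 J$
$l = 24828777732$ ($l = \left(231667 - 342535\right) \left(\left(-40\right) 570 - 201149\right) = - 110868 \left(-22800 - 201149\right) = \left(-110868\right) \left(-223949\right) = 24828777732$)
$\frac{1}{l - 277281} = \frac{1}{24828777732 - 277281} = \frac{1}{24828500451}$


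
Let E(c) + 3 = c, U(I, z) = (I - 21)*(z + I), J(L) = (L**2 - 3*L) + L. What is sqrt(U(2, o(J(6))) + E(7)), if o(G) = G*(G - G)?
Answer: I*sqrt(34) ≈ 5.8309*I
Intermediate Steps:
J(L) = L**2 - 2*L
o(G) = 0 (o(G) = G*0 = 0)
U(I, z) = (-21 + I)*(I + z)
E(c) = -3 + c
sqrt(U(2, o(J(6))) + E(7)) = sqrt((2**2 - 21*2 - 21*0 + 2*0) + (-3 + 7)) = sqrt((4 - 42 + 0 + 0) + 4) = sqrt(-38 + 4) = sqrt(-34) = I*sqrt(34)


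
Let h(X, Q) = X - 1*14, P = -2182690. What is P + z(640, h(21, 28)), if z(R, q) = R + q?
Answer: -2182043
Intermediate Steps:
h(X, Q) = -14 + X (h(X, Q) = X - 14 = -14 + X)
P + z(640, h(21, 28)) = -2182690 + (640 + (-14 + 21)) = -2182690 + (640 + 7) = -2182690 + 647 = -2182043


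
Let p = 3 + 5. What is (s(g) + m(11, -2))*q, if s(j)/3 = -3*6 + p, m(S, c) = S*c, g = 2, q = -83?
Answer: 4316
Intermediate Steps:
p = 8
s(j) = -30 (s(j) = 3*(-3*6 + 8) = 3*(-18 + 8) = 3*(-10) = -30)
(s(g) + m(11, -2))*q = (-30 + 11*(-2))*(-83) = (-30 - 22)*(-83) = -52*(-83) = 4316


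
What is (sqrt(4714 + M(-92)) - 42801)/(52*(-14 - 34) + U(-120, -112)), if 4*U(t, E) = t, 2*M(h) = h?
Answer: 14267/842 - sqrt(1167)/1263 ≈ 16.917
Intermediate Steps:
M(h) = h/2
U(t, E) = t/4
(sqrt(4714 + M(-92)) - 42801)/(52*(-14 - 34) + U(-120, -112)) = (sqrt(4714 + (1/2)*(-92)) - 42801)/(52*(-14 - 34) + (1/4)*(-120)) = (sqrt(4714 - 46) - 42801)/(52*(-48) - 30) = (sqrt(4668) - 42801)/(-2496 - 30) = (2*sqrt(1167) - 42801)/(-2526) = (-42801 + 2*sqrt(1167))*(-1/2526) = 14267/842 - sqrt(1167)/1263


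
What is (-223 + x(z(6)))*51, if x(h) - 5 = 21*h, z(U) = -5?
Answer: -16473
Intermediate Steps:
x(h) = 5 + 21*h
(-223 + x(z(6)))*51 = (-223 + (5 + 21*(-5)))*51 = (-223 + (5 - 105))*51 = (-223 - 100)*51 = -323*51 = -16473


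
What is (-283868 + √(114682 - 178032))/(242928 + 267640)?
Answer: -70967/127642 + 5*I*√2534/510568 ≈ -0.55598 + 0.00049297*I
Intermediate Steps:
(-283868 + √(114682 - 178032))/(242928 + 267640) = (-283868 + √(-63350))/510568 = (-283868 + 5*I*√2534)*(1/510568) = -70967/127642 + 5*I*√2534/510568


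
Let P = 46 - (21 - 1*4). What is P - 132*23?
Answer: -3007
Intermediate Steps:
P = 29 (P = 46 - (21 - 4) = 46 - 1*17 = 46 - 17 = 29)
P - 132*23 = 29 - 132*23 = 29 - 3036 = -3007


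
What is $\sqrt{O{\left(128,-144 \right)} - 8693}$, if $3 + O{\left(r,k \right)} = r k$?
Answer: $2 i \sqrt{6782} \approx 164.71 i$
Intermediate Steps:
$O{\left(r,k \right)} = -3 + k r$ ($O{\left(r,k \right)} = -3 + r k = -3 + k r$)
$\sqrt{O{\left(128,-144 \right)} - 8693} = \sqrt{\left(-3 - 18432\right) - 8693} = \sqrt{-18435 - 8693} = \sqrt{-27128} = 2 i \sqrt{6782}$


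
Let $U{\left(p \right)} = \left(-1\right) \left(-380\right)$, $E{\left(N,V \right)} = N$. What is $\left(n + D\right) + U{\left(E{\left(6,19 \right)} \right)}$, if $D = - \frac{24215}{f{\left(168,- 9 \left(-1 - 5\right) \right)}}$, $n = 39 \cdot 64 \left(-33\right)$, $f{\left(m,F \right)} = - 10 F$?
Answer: $- \frac{8849861}{108} \approx -81943.0$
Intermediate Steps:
$n = -82368$ ($n = 2496 \left(-33\right) = -82368$)
$D = \frac{4843}{108}$ ($D = - \frac{24215}{\left(-10\right) \left(- 9 \left(-1 - 5\right)\right)} = - \frac{24215}{\left(-10\right) \left(\left(-9\right) \left(-6\right)\right)} = - \frac{24215}{\left(-10\right) 54} = - \frac{24215}{-540} = \left(-24215\right) \left(- \frac{1}{540}\right) = \frac{4843}{108} \approx 44.843$)
$U{\left(p \right)} = 380$
$\left(n + D\right) + U{\left(E{\left(6,19 \right)} \right)} = \left(-82368 + \frac{4843}{108}\right) + 380 = - \frac{8890901}{108} + 380 = - \frac{8849861}{108}$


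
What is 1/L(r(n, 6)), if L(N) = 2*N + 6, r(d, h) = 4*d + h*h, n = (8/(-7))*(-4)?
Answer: 7/802 ≈ 0.0087282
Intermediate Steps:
n = 32/7 (n = (8*(-⅐))*(-4) = -8/7*(-4) = 32/7 ≈ 4.5714)
r(d, h) = h² + 4*d (r(d, h) = 4*d + h² = h² + 4*d)
L(N) = 6 + 2*N
1/L(r(n, 6)) = 1/(6 + 2*(6² + 4*(32/7))) = 1/(6 + 2*(36 + 128/7)) = 1/(6 + 2*(380/7)) = 1/(6 + 760/7) = 1/(802/7) = 7/802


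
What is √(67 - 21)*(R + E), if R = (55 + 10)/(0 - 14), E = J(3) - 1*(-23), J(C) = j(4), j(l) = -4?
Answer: 201*√46/14 ≈ 97.375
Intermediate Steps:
J(C) = -4
E = 19 (E = -4 - 1*(-23) = -4 + 23 = 19)
R = -65/14 (R = 65/(-14) = 65*(-1/14) = -65/14 ≈ -4.6429)
√(67 - 21)*(R + E) = √(67 - 21)*(-65/14 + 19) = √46*(201/14) = 201*√46/14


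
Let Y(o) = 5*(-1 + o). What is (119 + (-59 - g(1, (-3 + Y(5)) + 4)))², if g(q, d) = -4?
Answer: 4096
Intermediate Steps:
Y(o) = -5 + 5*o
(119 + (-59 - g(1, (-3 + Y(5)) + 4)))² = (119 + (-59 - 1*(-4)))² = (119 + (-59 + 4))² = (119 - 55)² = 64² = 4096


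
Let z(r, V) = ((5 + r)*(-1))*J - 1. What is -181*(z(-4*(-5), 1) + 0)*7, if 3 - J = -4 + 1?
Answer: 191317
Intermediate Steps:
J = 6 (J = 3 - (-4 + 1) = 3 - 1*(-3) = 3 + 3 = 6)
z(r, V) = -31 - 6*r (z(r, V) = ((5 + r)*(-1))*6 - 1 = (-5 - r)*6 - 1 = (-30 - 6*r) - 1 = -31 - 6*r)
-181*(z(-4*(-5), 1) + 0)*7 = -181*((-31 - (-24)*(-5)) + 0)*7 = -181*((-31 - 6*20) + 0)*7 = -181*((-31 - 120) + 0)*7 = -181*(-151 + 0)*7 = -(-27331)*7 = -181*(-1057) = 191317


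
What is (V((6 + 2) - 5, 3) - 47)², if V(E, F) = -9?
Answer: 3136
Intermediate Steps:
(V((6 + 2) - 5, 3) - 47)² = (-9 - 47)² = (-56)² = 3136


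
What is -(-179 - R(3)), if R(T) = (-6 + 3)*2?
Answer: 173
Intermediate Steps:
R(T) = -6 (R(T) = -3*2 = -6)
-(-179 - R(3)) = -(-179 - 1*(-6)) = -(-179 + 6) = -1*(-173) = 173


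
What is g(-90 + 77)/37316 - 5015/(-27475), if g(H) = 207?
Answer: 38565413/205051420 ≈ 0.18808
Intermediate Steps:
g(-90 + 77)/37316 - 5015/(-27475) = 207/37316 - 5015/(-27475) = 207*(1/37316) - 5015*(-1/27475) = 207/37316 + 1003/5495 = 38565413/205051420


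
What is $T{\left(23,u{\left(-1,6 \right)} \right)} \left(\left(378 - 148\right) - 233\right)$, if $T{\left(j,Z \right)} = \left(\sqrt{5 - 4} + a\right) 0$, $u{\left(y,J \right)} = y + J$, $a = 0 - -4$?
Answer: $0$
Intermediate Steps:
$a = 4$ ($a = 0 + 4 = 4$)
$u{\left(y,J \right)} = J + y$
$T{\left(j,Z \right)} = 0$ ($T{\left(j,Z \right)} = \left(\sqrt{5 - 4} + 4\right) 0 = \left(\sqrt{1} + 4\right) 0 = \left(1 + 4\right) 0 = 5 \cdot 0 = 0$)
$T{\left(23,u{\left(-1,6 \right)} \right)} \left(\left(378 - 148\right) - 233\right) = 0 \left(\left(378 - 148\right) - 233\right) = 0 \left(230 - 233\right) = 0 \left(-3\right) = 0$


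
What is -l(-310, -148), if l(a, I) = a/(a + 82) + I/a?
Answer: -32461/17670 ≈ -1.8371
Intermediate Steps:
l(a, I) = I/a + a/(82 + a) (l(a, I) = a/(82 + a) + I/a = I/a + a/(82 + a))
-l(-310, -148) = -((-310)² + 82*(-148) - 148*(-310))/((-310)*(82 - 310)) = -(-1)*(96100 - 12136 + 45880)/(310*(-228)) = -(-1)*(-1)*129844/(310*228) = -1*32461/17670 = -32461/17670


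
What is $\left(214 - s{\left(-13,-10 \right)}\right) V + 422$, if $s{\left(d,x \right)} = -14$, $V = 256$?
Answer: $58790$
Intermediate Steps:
$\left(214 - s{\left(-13,-10 \right)}\right) V + 422 = \left(214 - -14\right) 256 + 422 = \left(214 + 14\right) 256 + 422 = 228 \cdot 256 + 422 = 58368 + 422 = 58790$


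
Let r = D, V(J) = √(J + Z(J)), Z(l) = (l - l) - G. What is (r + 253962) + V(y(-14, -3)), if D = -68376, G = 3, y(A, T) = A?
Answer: 185586 + I*√17 ≈ 1.8559e+5 + 4.1231*I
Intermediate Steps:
Z(l) = -3 (Z(l) = (l - l) - 1*3 = 0 - 3 = -3)
V(J) = √(-3 + J) (V(J) = √(J - 3) = √(-3 + J))
r = -68376
(r + 253962) + V(y(-14, -3)) = (-68376 + 253962) + √(-3 - 14) = 185586 + √(-17) = 185586 + I*√17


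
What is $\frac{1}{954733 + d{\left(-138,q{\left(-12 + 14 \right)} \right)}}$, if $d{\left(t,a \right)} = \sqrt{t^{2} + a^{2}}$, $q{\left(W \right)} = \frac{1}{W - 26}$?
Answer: $\frac{549926208}{525032687373119} - \frac{24 \sqrt{10969345}}{525032687373119} \approx 1.0473 \cdot 10^{-6}$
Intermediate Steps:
$q{\left(W \right)} = \frac{1}{-26 + W}$
$d{\left(t,a \right)} = \sqrt{a^{2} + t^{2}}$
$\frac{1}{954733 + d{\left(-138,q{\left(-12 + 14 \right)} \right)}} = \frac{1}{954733 + \sqrt{\left(\frac{1}{-26 + \left(-12 + 14\right)}\right)^{2} + \left(-138\right)^{2}}} = \frac{1}{954733 + \sqrt{\left(\frac{1}{-26 + 2}\right)^{2} + 19044}} = \frac{1}{954733 + \sqrt{\left(\frac{1}{-24}\right)^{2} + 19044}} = \frac{1}{954733 + \sqrt{\left(- \frac{1}{24}\right)^{2} + 19044}} = \frac{1}{954733 + \sqrt{\frac{1}{576} + 19044}} = \frac{1}{954733 + \sqrt{\frac{10969345}{576}}} = \frac{1}{954733 + \frac{\sqrt{10969345}}{24}}$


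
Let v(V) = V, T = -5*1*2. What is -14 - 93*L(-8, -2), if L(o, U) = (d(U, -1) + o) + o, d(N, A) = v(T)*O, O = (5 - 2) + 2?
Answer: 6124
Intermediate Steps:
T = -10 (T = -5*2 = -10)
O = 5 (O = 3 + 2 = 5)
d(N, A) = -50 (d(N, A) = -10*5 = -50)
L(o, U) = -50 + 2*o (L(o, U) = (-50 + o) + o = -50 + 2*o)
-14 - 93*L(-8, -2) = -14 - 93*(-50 + 2*(-8)) = -14 - 93*(-50 - 16) = -14 - 93*(-66) = -14 + 6138 = 6124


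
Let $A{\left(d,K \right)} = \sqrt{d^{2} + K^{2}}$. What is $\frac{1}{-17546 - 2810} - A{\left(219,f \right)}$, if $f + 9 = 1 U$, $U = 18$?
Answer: $- \frac{1}{20356} - 3 \sqrt{5338} \approx -219.18$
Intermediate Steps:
$f = 9$ ($f = -9 + 1 \cdot 18 = -9 + 18 = 9$)
$A{\left(d,K \right)} = \sqrt{K^{2} + d^{2}}$
$\frac{1}{-17546 - 2810} - A{\left(219,f \right)} = \frac{1}{-17546 - 2810} - \sqrt{9^{2} + 219^{2}} = \frac{1}{-20356} - \sqrt{81 + 47961} = - \frac{1}{20356} - \sqrt{48042} = - \frac{1}{20356} - 3 \sqrt{5338}$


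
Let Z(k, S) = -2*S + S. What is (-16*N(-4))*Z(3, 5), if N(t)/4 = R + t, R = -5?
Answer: -2880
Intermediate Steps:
Z(k, S) = -S
N(t) = -20 + 4*t (N(t) = 4*(-5 + t) = -20 + 4*t)
(-16*N(-4))*Z(3, 5) = (-16*(-20 + 4*(-4)))*(-1*5) = -16*(-20 - 16)*(-5) = -16*(-36)*(-5) = 576*(-5) = -2880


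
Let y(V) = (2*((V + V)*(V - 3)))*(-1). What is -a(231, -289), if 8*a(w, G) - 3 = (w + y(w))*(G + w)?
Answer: -12205581/8 ≈ -1.5257e+6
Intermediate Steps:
y(V) = -4*V*(-3 + V) (y(V) = (2*((2*V)*(-3 + V)))*(-1) = (2*(2*V*(-3 + V)))*(-1) = (4*V*(-3 + V))*(-1) = -4*V*(-3 + V))
a(w, G) = 3/8 + (G + w)*(w + 4*w*(3 - w))/8 (a(w, G) = 3/8 + ((w + 4*w*(3 - w))*(G + w))/8 = 3/8 + ((G + w)*(w + 4*w*(3 - w)))/8 = 3/8 + (G + w)*(w + 4*w*(3 - w))/8)
-a(231, -289) = -(3/8 - ½*231³ + (13/8)*231² - ½*(-289)*231² + (13/8)*(-289)*231) = -(3/8 - ½*12326391 + (13/8)*53361 - ½*(-289)*53361 - 867867/8) = -(3/8 - 12326391/2 + 693693/8 + 15421329/2 - 867867/8) = -1*12205581/8 = -12205581/8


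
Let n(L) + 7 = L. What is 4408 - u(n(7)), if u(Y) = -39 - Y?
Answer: 4447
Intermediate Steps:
n(L) = -7 + L
4408 - u(n(7)) = 4408 - (-39 - (-7 + 7)) = 4408 - (-39 - 1*0) = 4408 - (-39 + 0) = 4408 - 1*(-39) = 4408 + 39 = 4447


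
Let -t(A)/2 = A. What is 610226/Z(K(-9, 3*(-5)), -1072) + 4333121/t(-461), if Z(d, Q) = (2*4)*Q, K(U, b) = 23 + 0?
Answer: 9149554331/1976768 ≈ 4628.5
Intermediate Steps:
K(U, b) = 23
Z(d, Q) = 8*Q
t(A) = -2*A
610226/Z(K(-9, 3*(-5)), -1072) + 4333121/t(-461) = 610226/((8*(-1072))) + 4333121/((-2*(-461))) = 610226/(-8576) + 4333121/922 = 610226*(-1/8576) + 4333121*(1/922) = -305113/4288 + 4333121/922 = 9149554331/1976768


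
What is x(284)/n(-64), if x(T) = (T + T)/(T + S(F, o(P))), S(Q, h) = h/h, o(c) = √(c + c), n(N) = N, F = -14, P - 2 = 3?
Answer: -71/2280 ≈ -0.031140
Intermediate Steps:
P = 5 (P = 2 + 3 = 5)
o(c) = √2*√c (o(c) = √(2*c) = √2*√c)
S(Q, h) = 1
x(T) = 2*T/(1 + T) (x(T) = (T + T)/(T + 1) = (2*T)/(1 + T) = 2*T/(1 + T))
x(284)/n(-64) = (2*284/(1 + 284))/(-64) = (2*284/285)*(-1/64) = (2*284*(1/285))*(-1/64) = (568/285)*(-1/64) = -71/2280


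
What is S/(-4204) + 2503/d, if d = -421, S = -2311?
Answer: -9549681/1769884 ≈ -5.3957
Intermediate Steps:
S/(-4204) + 2503/d = -2311/(-4204) + 2503/(-421) = -2311*(-1/4204) + 2503*(-1/421) = 2311/4204 - 2503/421 = -9549681/1769884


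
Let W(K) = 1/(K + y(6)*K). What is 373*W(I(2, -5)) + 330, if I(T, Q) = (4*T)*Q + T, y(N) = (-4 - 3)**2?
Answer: 626627/1900 ≈ 329.80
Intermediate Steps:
y(N) = 49 (y(N) = (-7)**2 = 49)
I(T, Q) = T + 4*Q*T (I(T, Q) = 4*Q*T + T = T + 4*Q*T)
W(K) = 1/(50*K) (W(K) = 1/(K + 49*K) = 1/(50*K))
373*W(I(2, -5)) + 330 = 373*(1/(50*((2*(1 + 4*(-5)))))) + 330 = 373*(1/(50*((2*(1 - 20))))) + 330 = 373*(1/(50*((2*(-19))))) + 330 = 373*((1/50)/(-38)) + 330 = 373*((1/50)*(-1/38)) + 330 = 373*(-1/1900) + 330 = -373/1900 + 330 = 626627/1900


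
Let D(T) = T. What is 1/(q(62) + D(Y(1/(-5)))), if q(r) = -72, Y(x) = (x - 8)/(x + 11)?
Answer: -54/3929 ≈ -0.013744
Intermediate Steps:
Y(x) = (-8 + x)/(11 + x)
1/(q(62) + D(Y(1/(-5)))) = 1/(-72 + (-8 + 1/(-5))/(11 + 1/(-5))) = 1/(-72 + (-8 - ⅕)/(11 - ⅕)) = 1/(-72 - 41/5/(54/5)) = 1/(-72 + (5/54)*(-41/5)) = 1/(-72 - 41/54) = 1/(-3929/54) = -54/3929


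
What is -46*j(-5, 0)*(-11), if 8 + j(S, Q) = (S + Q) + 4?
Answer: -4554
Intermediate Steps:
j(S, Q) = -4 + Q + S (j(S, Q) = -8 + ((S + Q) + 4) = -8 + ((Q + S) + 4) = -8 + (4 + Q + S) = -4 + Q + S)
-46*j(-5, 0)*(-11) = -46*(-4 + 0 - 5)*(-11) = -46*(-9)*(-11) = 414*(-11) = -4554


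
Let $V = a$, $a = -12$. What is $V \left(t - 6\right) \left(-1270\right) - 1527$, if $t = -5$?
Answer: $-169167$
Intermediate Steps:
$V = -12$
$V \left(t - 6\right) \left(-1270\right) - 1527 = - 12 \left(-5 - 6\right) \left(-1270\right) - 1527 = \left(-12\right) \left(-11\right) \left(-1270\right) - 1527 = 132 \left(-1270\right) - 1527 = -167640 - 1527 = -169167$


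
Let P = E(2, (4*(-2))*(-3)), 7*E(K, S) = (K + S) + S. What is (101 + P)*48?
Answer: 36336/7 ≈ 5190.9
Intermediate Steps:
E(K, S) = K/7 + 2*S/7 (E(K, S) = ((K + S) + S)/7 = (K + 2*S)/7 = K/7 + 2*S/7)
P = 50/7 (P = (1/7)*2 + 2*((4*(-2))*(-3))/7 = 2/7 + 2*(-8*(-3))/7 = 2/7 + (2/7)*24 = 2/7 + 48/7 = 50/7 ≈ 7.1429)
(101 + P)*48 = (101 + 50/7)*48 = (757/7)*48 = 36336/7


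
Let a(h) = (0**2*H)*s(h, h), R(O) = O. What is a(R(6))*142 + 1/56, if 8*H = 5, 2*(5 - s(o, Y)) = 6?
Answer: 1/56 ≈ 0.017857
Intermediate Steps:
s(o, Y) = 2 (s(o, Y) = 5 - 1/2*6 = 5 - 3 = 2)
H = 5/8 (H = (1/8)*5 = 5/8 ≈ 0.62500)
a(h) = 0 (a(h) = (0**2*(5/8))*2 = (0*(5/8))*2 = 0*2 = 0)
a(R(6))*142 + 1/56 = 0*142 + 1/56 = 0 + 1/56 = 1/56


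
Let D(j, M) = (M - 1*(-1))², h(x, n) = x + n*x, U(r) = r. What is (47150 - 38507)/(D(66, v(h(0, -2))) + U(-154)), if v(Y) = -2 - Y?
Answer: -2881/51 ≈ -56.490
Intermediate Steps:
D(j, M) = (1 + M)² (D(j, M) = (M + 1)² = (1 + M)²)
(47150 - 38507)/(D(66, v(h(0, -2))) + U(-154)) = (47150 - 38507)/((1 + (-2 - 0*(1 - 2)))² - 154) = 8643/((1 + (-2 - 0*(-1)))² - 154) = 8643/((1 + (-2 - 1*0))² - 154) = 8643/((1 + (-2 + 0))² - 154) = 8643/((1 - 2)² - 154) = 8643/((-1)² - 154) = 8643/(1 - 154) = 8643/(-153) = 8643*(-1/153) = -2881/51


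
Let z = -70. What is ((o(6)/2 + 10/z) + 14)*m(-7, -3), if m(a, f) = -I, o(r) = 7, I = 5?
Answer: -1215/14 ≈ -86.786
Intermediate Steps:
m(a, f) = -5 (m(a, f) = -1*5 = -5)
((o(6)/2 + 10/z) + 14)*m(-7, -3) = ((7/2 + 10/(-70)) + 14)*(-5) = ((7*(1/2) + 10*(-1/70)) + 14)*(-5) = ((7/2 - 1/7) + 14)*(-5) = (47/14 + 14)*(-5) = (243/14)*(-5) = -1215/14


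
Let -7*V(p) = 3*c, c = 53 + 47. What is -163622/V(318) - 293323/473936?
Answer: 135684124111/35545200 ≈ 3817.2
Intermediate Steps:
c = 100
V(p) = -300/7 (V(p) = -3*100/7 = -⅐*300 = -300/7)
-163622/V(318) - 293323/473936 = -163622/(-300/7) - 293323/473936 = -163622*(-7/300) - 293323*1/473936 = 572677/150 - 293323/473936 = 135684124111/35545200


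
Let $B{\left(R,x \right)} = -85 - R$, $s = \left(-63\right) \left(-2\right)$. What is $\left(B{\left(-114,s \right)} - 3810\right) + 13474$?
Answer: $9693$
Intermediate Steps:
$s = 126$
$\left(B{\left(-114,s \right)} - 3810\right) + 13474 = \left(\left(-85 - -114\right) - 3810\right) + 13474 = \left(\left(-85 + 114\right) - 3810\right) + 13474 = \left(29 - 3810\right) + 13474 = -3781 + 13474 = 9693$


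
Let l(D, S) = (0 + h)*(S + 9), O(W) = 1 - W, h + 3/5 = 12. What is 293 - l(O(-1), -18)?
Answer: 1978/5 ≈ 395.60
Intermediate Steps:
h = 57/5 (h = -3/5 + 12 = 57/5 ≈ 11.400)
l(D, S) = 513/5 + 57*S/5 (l(D, S) = (0 + 57/5)*(S + 9) = 57*(9 + S)/5 = 513/5 + 57*S/5)
293 - l(O(-1), -18) = 293 - (513/5 + (57/5)*(-18)) = 293 - (513/5 - 1026/5) = 293 - 1*(-513/5) = 293 + 513/5 = 1978/5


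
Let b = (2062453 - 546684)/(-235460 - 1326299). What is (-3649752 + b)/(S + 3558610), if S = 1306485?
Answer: -5700034549537/7598105902105 ≈ -0.75019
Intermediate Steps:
b = -1515769/1561759 (b = 1515769/(-1561759) = 1515769*(-1/1561759) = -1515769/1561759 ≈ -0.97055)
(-3649752 + b)/(S + 3558610) = (-3649752 - 1515769/1561759)/(1306485 + 3558610) = -5700034549537/1561759/4865095 = -5700034549537/1561759*1/4865095 = -5700034549537/7598105902105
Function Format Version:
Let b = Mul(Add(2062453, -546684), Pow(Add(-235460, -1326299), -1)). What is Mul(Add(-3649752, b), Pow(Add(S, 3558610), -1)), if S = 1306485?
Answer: Rational(-5700034549537, 7598105902105) ≈ -0.75019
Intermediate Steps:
b = Rational(-1515769, 1561759) (b = Mul(1515769, Pow(-1561759, -1)) = Mul(1515769, Rational(-1, 1561759)) = Rational(-1515769, 1561759) ≈ -0.97055)
Mul(Add(-3649752, b), Pow(Add(S, 3558610), -1)) = Mul(Add(-3649752, Rational(-1515769, 1561759)), Pow(Add(1306485, 3558610), -1)) = Mul(Rational(-5700034549537, 1561759), Pow(4865095, -1)) = Mul(Rational(-5700034549537, 1561759), Rational(1, 4865095)) = Rational(-5700034549537, 7598105902105)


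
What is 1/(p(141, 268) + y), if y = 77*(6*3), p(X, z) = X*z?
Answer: 1/39174 ≈ 2.5527e-5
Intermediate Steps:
y = 1386 (y = 77*18 = 1386)
1/(p(141, 268) + y) = 1/(141*268 + 1386) = 1/(37788 + 1386) = 1/39174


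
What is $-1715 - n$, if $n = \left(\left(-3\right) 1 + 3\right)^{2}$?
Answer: $-1715$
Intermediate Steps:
$n = 0$ ($n = \left(-3 + 3\right)^{2} = 0^{2} = 0$)
$-1715 - n = -1715 - 0 = -1715 + 0 = -1715$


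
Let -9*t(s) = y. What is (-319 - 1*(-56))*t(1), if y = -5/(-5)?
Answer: 263/9 ≈ 29.222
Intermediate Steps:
y = 1 (y = -5*(-⅕) = 1)
t(s) = -⅑ (t(s) = -⅑*1 = -⅑)
(-319 - 1*(-56))*t(1) = (-319 - 1*(-56))*(-⅑) = (-319 + 56)*(-⅑) = -263*(-⅑) = 263/9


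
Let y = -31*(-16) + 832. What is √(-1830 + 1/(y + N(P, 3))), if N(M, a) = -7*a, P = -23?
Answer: I*√3126094363/1307 ≈ 42.779*I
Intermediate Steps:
y = 1328 (y = 496 + 832 = 1328)
√(-1830 + 1/(y + N(P, 3))) = √(-1830 + 1/(1328 - 7*3)) = √(-1830 + 1/(1328 - 21)) = √(-1830 + 1/1307) = √(-2391809/1307) = I*√3126094363/1307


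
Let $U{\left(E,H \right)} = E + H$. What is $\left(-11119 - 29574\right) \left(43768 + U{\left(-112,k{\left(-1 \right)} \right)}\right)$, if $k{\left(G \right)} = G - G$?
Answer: $-1776493608$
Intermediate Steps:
$k{\left(G \right)} = 0$
$\left(-11119 - 29574\right) \left(43768 + U{\left(-112,k{\left(-1 \right)} \right)}\right) = \left(-11119 - 29574\right) \left(43768 + \left(-112 + 0\right)\right) = - 40693 \left(43768 - 112\right) = \left(-40693\right) 43656 = -1776493608$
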